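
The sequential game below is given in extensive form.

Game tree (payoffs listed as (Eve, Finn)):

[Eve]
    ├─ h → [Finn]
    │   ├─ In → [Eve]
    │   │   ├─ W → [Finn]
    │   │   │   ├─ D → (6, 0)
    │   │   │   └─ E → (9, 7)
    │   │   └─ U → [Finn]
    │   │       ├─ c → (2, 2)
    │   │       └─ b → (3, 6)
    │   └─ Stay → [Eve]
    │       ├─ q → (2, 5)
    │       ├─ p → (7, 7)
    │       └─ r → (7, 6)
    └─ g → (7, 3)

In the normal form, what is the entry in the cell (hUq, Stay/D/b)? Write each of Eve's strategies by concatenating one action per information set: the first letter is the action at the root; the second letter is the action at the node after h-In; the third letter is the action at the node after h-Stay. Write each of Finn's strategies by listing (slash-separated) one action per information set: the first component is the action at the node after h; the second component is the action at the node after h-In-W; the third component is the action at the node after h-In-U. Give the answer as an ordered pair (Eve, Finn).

(2, 5)

Trace the play path from the root:
  Eve plays h
  Finn plays Stay at [h]
  Eve plays q at [h-Stay]
→ terminal payoff (2, 5).
(Eve's choice at the node after h-In is never reached on this path, so it doesn't affect the outcome.)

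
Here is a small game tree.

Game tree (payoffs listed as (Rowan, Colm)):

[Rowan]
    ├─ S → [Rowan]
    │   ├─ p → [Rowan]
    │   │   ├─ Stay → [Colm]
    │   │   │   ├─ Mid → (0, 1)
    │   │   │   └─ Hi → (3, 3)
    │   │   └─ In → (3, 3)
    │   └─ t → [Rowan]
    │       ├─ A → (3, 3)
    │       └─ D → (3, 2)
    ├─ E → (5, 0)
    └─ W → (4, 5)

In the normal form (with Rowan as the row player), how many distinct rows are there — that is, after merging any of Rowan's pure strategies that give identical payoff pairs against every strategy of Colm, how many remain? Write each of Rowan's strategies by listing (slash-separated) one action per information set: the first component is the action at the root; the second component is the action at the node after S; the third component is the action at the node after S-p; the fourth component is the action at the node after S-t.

Rowan has 24 pure strategies: S/p/Stay/A, S/p/Stay/D, S/p/In/A, S/p/In/D, S/t/Stay/A, S/t/Stay/D, S/t/In/A, S/t/In/D, E/p/Stay/A, E/p/Stay/D, E/p/In/A, E/p/In/D, E/t/Stay/A, E/t/Stay/D, E/t/In/A, E/t/In/D, W/p/Stay/A, W/p/Stay/D, W/p/In/A, W/p/In/D, W/t/Stay/A, W/t/Stay/D, W/t/In/A, W/t/In/D. Columns: Mid, Hi.
{S/p/Stay/A, S/p/Stay/D} → row (0,1) (3,3)
{S/p/In/A, S/p/In/D, S/t/Stay/A, S/t/In/A} → row (3,3) (3,3)
{S/t/Stay/D, S/t/In/D} → row (3,2) (3,2)
{E/p/Stay/A, E/p/Stay/D, E/p/In/A, E/p/In/D, E/t/Stay/A, E/t/Stay/D, E/t/In/A, E/t/In/D} → row (5,0) (5,0)
{W/p/Stay/A, W/p/Stay/D, W/p/In/A, W/p/In/D, W/t/Stay/A, W/t/Stay/D, W/t/In/A, W/t/In/D} → row (4,5) (4,5)
That's 5 distinct rows out of 24 strategies.

5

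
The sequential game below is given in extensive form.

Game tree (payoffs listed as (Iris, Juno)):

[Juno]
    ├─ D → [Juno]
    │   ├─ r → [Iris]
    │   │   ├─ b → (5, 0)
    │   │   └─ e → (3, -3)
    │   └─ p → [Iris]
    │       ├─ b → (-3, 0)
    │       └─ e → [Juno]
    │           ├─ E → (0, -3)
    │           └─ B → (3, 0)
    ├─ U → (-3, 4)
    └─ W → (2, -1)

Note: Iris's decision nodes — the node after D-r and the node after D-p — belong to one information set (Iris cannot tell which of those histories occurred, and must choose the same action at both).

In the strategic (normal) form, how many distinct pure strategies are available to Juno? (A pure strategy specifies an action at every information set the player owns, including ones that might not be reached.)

Juno owns the root with actions {D, U, W} — three choices.
Juno owns the node after D with actions {r, p} — two choices.
Juno owns the node after D-p-e with actions {E, B} — two choices.
A pure strategy fixes one action at each information set independently, so the count is the product 3 × 2 × 2 = 12.
(For reference, Iris has 2 pure strategies, giving a 12×2 normal-form matrix.)

12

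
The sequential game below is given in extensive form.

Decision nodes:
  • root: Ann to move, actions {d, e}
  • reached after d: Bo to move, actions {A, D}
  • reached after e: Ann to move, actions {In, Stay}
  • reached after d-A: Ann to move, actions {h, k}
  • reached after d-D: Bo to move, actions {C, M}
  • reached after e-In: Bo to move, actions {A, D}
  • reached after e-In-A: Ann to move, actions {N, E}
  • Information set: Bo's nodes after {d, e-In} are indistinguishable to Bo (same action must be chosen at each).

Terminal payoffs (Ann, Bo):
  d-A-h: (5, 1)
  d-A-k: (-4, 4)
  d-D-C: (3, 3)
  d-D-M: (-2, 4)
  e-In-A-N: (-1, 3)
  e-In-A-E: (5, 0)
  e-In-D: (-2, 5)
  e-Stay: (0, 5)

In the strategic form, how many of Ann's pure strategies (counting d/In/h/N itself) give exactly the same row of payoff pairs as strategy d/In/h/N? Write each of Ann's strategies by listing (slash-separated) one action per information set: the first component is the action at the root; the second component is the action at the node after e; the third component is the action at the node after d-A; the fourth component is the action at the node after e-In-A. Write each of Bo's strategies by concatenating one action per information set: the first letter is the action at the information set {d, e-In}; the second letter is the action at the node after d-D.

4

Row for d/In/h/N (columns AC, AM, DC, DM): (5,1) (5,1) (3,3) (-2,4).
Under d/In/h/N, Ann's choice at the node after e and at the node after e-In-A can never be reached regardless of what Bo does, so varying those choices leaves every outcome unchanged.
Holding the reachable choices fixed and varying the unreachable ones freely already gives 2 × 2 = 4 equivalent strategies.
No other strategy reproduces this row, so those 4 are the full class: d/In/h/N, d/In/h/E, d/Stay/h/N, d/Stay/h/E.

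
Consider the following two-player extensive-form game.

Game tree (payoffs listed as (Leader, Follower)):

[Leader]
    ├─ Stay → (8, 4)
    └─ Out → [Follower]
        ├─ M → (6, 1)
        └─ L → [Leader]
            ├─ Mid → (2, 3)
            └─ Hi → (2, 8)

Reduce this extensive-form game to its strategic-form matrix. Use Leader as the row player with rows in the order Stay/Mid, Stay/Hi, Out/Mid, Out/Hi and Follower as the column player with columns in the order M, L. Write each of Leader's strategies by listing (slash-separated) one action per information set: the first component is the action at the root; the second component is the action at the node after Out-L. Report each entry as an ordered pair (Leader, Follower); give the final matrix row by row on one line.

                M        L
Stay/Mid    (8,4)    (8,4)
 Stay/Hi    (8,4)    (8,4)
 Out/Mid    (6,1)    (2,3)
  Out/Hi    (6,1)    (2,8)

Stay/Mid: (8,4) (8,4) | Stay/Hi: (8,4) (8,4) | Out/Mid: (6,1) (2,3) | Out/Hi: (6,1) (2,8)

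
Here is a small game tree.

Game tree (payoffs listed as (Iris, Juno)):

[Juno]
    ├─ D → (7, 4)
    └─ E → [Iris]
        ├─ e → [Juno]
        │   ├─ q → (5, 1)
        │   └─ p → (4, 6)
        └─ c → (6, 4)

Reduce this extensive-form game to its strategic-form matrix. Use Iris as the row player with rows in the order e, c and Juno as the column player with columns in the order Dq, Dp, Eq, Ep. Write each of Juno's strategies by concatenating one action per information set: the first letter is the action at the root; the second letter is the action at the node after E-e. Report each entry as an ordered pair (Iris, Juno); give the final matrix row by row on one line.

           Dq       Dp       Eq       Ep
   e    (7,4)    (7,4)    (5,1)    (4,6)
   c    (7,4)    (7,4)    (6,4)    (6,4)

e: (7,4) (7,4) (5,1) (4,6) | c: (7,4) (7,4) (6,4) (6,4)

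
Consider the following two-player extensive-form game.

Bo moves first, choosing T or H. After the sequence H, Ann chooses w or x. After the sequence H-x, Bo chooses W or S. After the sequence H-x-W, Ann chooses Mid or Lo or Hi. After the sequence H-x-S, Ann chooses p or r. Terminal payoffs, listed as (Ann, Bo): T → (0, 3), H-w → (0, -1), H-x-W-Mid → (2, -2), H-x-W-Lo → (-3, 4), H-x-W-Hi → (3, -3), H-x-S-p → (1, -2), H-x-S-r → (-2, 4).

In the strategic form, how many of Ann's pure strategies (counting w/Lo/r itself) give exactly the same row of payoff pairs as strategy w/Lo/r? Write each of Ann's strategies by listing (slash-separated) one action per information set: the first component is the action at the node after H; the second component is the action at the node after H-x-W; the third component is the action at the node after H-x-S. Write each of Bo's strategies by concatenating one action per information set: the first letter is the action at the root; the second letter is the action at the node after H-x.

Row for w/Lo/r (columns TW, TS, HW, HS): (0,3) (0,3) (0,-1) (0,-1).
Under w/Lo/r, Ann's choice at the node after H-x-W and at the node after H-x-S can never be reached regardless of what Bo does, so varying those choices leaves every outcome unchanged.
Holding the reachable choices fixed and varying the unreachable ones freely already gives 3 × 2 = 6 equivalent strategies.
No other strategy reproduces this row, so those 6 are the full class: w/Mid/p, w/Mid/r, w/Lo/p, w/Lo/r, w/Hi/p, w/Hi/r.

6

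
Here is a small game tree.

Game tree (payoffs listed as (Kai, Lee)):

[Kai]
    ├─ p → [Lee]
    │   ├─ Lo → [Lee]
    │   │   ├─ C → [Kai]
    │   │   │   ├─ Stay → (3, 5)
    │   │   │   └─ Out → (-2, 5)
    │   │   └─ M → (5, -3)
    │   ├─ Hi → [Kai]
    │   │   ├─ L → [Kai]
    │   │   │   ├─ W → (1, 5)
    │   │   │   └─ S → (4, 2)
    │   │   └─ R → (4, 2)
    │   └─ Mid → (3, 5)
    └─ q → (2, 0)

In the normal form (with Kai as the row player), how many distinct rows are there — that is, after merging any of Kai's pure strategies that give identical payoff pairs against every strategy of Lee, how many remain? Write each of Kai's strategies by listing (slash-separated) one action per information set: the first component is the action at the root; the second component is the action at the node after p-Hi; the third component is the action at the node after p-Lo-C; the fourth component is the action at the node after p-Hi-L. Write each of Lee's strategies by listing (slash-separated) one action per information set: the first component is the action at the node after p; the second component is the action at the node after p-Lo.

Kai has 16 pure strategies: p/L/Stay/W, p/L/Stay/S, p/L/Out/W, p/L/Out/S, p/R/Stay/W, p/R/Stay/S, p/R/Out/W, p/R/Out/S, q/L/Stay/W, q/L/Stay/S, q/L/Out/W, q/L/Out/S, q/R/Stay/W, q/R/Stay/S, q/R/Out/W, q/R/Out/S. Columns: Lo/C, Lo/M, Hi/C, Hi/M, Mid/C, Mid/M.
{p/L/Stay/W} → row (3,5) (5,-3) (1,5) (1,5) (3,5) (3,5)
{p/L/Stay/S, p/R/Stay/W, p/R/Stay/S} → row (3,5) (5,-3) (4,2) (4,2) (3,5) (3,5)
{p/L/Out/W} → row (-2,5) (5,-3) (1,5) (1,5) (3,5) (3,5)
{p/L/Out/S, p/R/Out/W, p/R/Out/S} → row (-2,5) (5,-3) (4,2) (4,2) (3,5) (3,5)
{q/L/Stay/W, q/L/Stay/S, q/L/Out/W, q/L/Out/S, q/R/Stay/W, q/R/Stay/S, q/R/Out/W, q/R/Out/S} → row (2,0) (2,0) (2,0) (2,0) (2,0) (2,0)
That's 5 distinct rows out of 16 strategies.

5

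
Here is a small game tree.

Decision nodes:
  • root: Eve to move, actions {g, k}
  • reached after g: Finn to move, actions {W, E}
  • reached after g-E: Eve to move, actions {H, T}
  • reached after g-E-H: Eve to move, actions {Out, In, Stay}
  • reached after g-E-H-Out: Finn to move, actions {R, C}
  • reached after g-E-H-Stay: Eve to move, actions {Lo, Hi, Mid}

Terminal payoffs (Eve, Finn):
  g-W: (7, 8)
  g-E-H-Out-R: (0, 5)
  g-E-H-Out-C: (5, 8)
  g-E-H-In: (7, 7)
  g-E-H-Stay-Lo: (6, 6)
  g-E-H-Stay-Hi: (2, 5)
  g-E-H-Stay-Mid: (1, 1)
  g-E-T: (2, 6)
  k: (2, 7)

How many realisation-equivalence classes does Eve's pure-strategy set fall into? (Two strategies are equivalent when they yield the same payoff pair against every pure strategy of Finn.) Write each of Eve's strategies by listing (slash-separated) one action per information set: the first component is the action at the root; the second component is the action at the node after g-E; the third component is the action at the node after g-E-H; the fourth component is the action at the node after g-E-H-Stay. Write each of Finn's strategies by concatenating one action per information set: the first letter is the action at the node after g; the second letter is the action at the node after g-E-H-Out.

7

Eve has 36 pure strategies: g/H/Out/Lo, g/H/Out/Hi, g/H/Out/Mid, g/H/In/Lo, g/H/In/Hi, g/H/In/Mid, g/H/Stay/Lo, g/H/Stay/Hi, g/H/Stay/Mid, g/T/Out/Lo, g/T/Out/Hi, g/T/Out/Mid, g/T/In/Lo, g/T/In/Hi, g/T/In/Mid, g/T/Stay/Lo, g/T/Stay/Hi, g/T/Stay/Mid, k/H/Out/Lo, k/H/Out/Hi, k/H/Out/Mid, k/H/In/Lo, k/H/In/Hi, k/H/In/Mid, k/H/Stay/Lo, k/H/Stay/Hi, k/H/Stay/Mid, k/T/Out/Lo, k/T/Out/Hi, k/T/Out/Mid, k/T/In/Lo, k/T/In/Hi, k/T/In/Mid, k/T/Stay/Lo, k/T/Stay/Hi, k/T/Stay/Mid. Columns: WR, WC, ER, EC.
{g/H/Out/Lo, g/H/Out/Hi, g/H/Out/Mid} → row (7,8) (7,8) (0,5) (5,8)
{g/H/In/Lo, g/H/In/Hi, g/H/In/Mid} → row (7,8) (7,8) (7,7) (7,7)
{g/H/Stay/Lo} → row (7,8) (7,8) (6,6) (6,6)
{g/H/Stay/Hi} → row (7,8) (7,8) (2,5) (2,5)
{g/H/Stay/Mid} → row (7,8) (7,8) (1,1) (1,1)
{g/T/Out/Lo, g/T/Out/Hi, g/T/Out/Mid, g/T/In/Lo, g/T/In/Hi, g/T/In/Mid, g/T/Stay/Lo, g/T/Stay/Hi, g/T/Stay/Mid} → row (7,8) (7,8) (2,6) (2,6)
{k/H/Out/Lo, k/H/Out/Hi, k/H/Out/Mid, k/H/In/Lo, k/H/In/Hi, k/H/In/Mid, k/H/Stay/Lo, k/H/Stay/Hi, k/H/Stay/Mid, k/T/Out/Lo, k/T/Out/Hi, k/T/Out/Mid, k/T/In/Lo, k/T/In/Hi, k/T/In/Mid, k/T/Stay/Lo, k/T/Stay/Hi, k/T/Stay/Mid} → row (2,7) (2,7) (2,7) (2,7)
That's 7 distinct rows out of 36 strategies.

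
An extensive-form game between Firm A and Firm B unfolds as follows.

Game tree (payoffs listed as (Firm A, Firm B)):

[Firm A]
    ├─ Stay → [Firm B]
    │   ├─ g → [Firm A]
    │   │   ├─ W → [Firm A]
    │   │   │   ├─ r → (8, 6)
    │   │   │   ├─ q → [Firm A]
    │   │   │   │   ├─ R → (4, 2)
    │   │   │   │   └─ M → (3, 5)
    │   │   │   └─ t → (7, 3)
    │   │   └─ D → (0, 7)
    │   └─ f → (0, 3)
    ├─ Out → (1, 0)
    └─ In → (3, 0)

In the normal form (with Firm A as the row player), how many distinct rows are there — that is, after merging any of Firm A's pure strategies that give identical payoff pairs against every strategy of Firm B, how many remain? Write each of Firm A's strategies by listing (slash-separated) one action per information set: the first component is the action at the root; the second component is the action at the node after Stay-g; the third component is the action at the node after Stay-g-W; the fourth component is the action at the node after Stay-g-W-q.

Firm A has 36 pure strategies: Stay/W/r/R, Stay/W/r/M, Stay/W/q/R, Stay/W/q/M, Stay/W/t/R, Stay/W/t/M, Stay/D/r/R, Stay/D/r/M, Stay/D/q/R, Stay/D/q/M, Stay/D/t/R, Stay/D/t/M, Out/W/r/R, Out/W/r/M, Out/W/q/R, Out/W/q/M, Out/W/t/R, Out/W/t/M, Out/D/r/R, Out/D/r/M, Out/D/q/R, Out/D/q/M, Out/D/t/R, Out/D/t/M, In/W/r/R, In/W/r/M, In/W/q/R, In/W/q/M, In/W/t/R, In/W/t/M, In/D/r/R, In/D/r/M, In/D/q/R, In/D/q/M, In/D/t/R, In/D/t/M. Columns: g, f.
{Stay/W/r/R, Stay/W/r/M} → row (8,6) (0,3)
{Stay/W/q/R} → row (4,2) (0,3)
{Stay/W/q/M} → row (3,5) (0,3)
{Stay/W/t/R, Stay/W/t/M} → row (7,3) (0,3)
{Stay/D/r/R, Stay/D/r/M, Stay/D/q/R, Stay/D/q/M, Stay/D/t/R, Stay/D/t/M} → row (0,7) (0,3)
{Out/W/r/R, Out/W/r/M, Out/W/q/R, Out/W/q/M, Out/W/t/R, Out/W/t/M, Out/D/r/R, Out/D/r/M, Out/D/q/R, Out/D/q/M, Out/D/t/R, Out/D/t/M} → row (1,0) (1,0)
{In/W/r/R, In/W/r/M, In/W/q/R, In/W/q/M, In/W/t/R, In/W/t/M, In/D/r/R, In/D/r/M, In/D/q/R, In/D/q/M, In/D/t/R, In/D/t/M} → row (3,0) (3,0)
That's 7 distinct rows out of 36 strategies.

7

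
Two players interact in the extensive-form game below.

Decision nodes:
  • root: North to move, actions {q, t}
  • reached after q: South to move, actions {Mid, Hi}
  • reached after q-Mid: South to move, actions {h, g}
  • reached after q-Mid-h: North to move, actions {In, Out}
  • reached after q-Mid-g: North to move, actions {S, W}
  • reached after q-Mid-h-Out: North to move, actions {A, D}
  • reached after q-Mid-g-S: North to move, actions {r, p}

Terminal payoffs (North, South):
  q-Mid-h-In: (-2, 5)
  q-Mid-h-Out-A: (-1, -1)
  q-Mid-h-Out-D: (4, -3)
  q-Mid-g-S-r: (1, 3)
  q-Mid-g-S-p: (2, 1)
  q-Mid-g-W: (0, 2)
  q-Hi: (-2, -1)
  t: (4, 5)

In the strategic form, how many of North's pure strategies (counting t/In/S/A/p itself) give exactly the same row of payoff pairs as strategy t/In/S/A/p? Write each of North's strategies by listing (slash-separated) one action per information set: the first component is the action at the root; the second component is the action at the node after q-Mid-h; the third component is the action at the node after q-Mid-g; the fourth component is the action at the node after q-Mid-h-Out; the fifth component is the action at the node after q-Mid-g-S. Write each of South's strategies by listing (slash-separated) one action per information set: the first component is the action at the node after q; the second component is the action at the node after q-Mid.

16

Row for t/In/S/A/p (columns Mid/h, Mid/g, Hi/h, Hi/g): (4,5) (4,5) (4,5) (4,5).
Under t/In/S/A/p, North's choice at the node after q-Mid-h and at the node after q-Mid-g and at the node after q-Mid-h-Out and at the node after q-Mid-g-S can never be reached regardless of what South does, so varying those choices leaves every outcome unchanged.
Holding the reachable choices fixed and varying the unreachable ones freely already gives 2 × 2 × 2 × 2 = 16 equivalent strategies.
No other strategy reproduces this row, so those 16 are the full class: t/In/S/A/r, t/In/S/A/p, t/In/S/D/r, t/In/S/D/p, t/In/W/A/r, t/In/W/A/p, t/In/W/D/r, t/In/W/D/p, t/Out/S/A/r, t/Out/S/A/p, t/Out/S/D/r, t/Out/S/D/p, t/Out/W/A/r, t/Out/W/A/p, t/Out/W/D/r, t/Out/W/D/p.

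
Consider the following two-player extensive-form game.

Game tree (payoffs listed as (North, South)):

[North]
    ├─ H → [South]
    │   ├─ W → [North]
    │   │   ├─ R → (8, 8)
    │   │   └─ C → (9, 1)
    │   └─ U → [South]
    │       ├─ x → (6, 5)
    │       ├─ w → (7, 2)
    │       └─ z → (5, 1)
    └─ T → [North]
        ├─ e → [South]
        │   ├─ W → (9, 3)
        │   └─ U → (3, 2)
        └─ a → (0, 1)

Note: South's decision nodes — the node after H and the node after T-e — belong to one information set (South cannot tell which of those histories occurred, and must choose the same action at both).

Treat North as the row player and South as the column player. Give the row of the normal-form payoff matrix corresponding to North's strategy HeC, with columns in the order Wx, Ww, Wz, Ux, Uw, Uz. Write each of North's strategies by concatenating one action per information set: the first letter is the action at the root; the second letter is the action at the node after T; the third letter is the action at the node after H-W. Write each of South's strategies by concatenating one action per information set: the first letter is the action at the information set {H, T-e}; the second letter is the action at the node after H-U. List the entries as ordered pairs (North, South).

vs Wx: North plays H → South plays W at [H] → North plays C at [H-W] → (9, 1)
vs Ww: North plays H → South plays W at [H] → North plays C at [H-W] → (9, 1)
vs Wz: North plays H → South plays W at [H] → North plays C at [H-W] → (9, 1)
vs Ux: North plays H → South plays U at [H] → South plays x at [H-U] → (6, 5)
vs Uw: North plays H → South plays U at [H] → South plays w at [H-U] → (7, 2)
vs Uz: North plays H → South plays U at [H] → South plays z at [H-U] → (5, 1)

(9,1) (9,1) (9,1) (6,5) (7,2) (5,1)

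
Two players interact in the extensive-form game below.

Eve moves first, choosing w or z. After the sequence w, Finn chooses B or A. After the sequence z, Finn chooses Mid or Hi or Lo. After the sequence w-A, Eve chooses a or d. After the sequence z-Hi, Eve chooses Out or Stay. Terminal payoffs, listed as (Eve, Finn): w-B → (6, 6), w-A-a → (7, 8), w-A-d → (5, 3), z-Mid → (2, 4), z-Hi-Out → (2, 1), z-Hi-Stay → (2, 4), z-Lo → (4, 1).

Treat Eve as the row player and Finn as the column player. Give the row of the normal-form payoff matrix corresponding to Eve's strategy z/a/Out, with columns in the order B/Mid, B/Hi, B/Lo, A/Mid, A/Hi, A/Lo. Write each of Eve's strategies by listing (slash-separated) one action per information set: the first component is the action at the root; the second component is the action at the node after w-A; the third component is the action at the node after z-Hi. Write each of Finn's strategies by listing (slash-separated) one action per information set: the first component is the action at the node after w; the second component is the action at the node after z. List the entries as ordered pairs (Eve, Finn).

(2,4) (2,1) (4,1) (2,4) (2,1) (4,1)

vs B/Mid: Eve plays z → Finn plays Mid at [z] → (2, 4)
vs B/Hi: Eve plays z → Finn plays Hi at [z] → Eve plays Out at [z-Hi] → (2, 1)
vs B/Lo: Eve plays z → Finn plays Lo at [z] → (4, 1)
vs A/Mid: Eve plays z → Finn plays Mid at [z] → (2, 4)
vs A/Hi: Eve plays z → Finn plays Hi at [z] → Eve plays Out at [z-Hi] → (2, 1)
vs A/Lo: Eve plays z → Finn plays Lo at [z] → (4, 1)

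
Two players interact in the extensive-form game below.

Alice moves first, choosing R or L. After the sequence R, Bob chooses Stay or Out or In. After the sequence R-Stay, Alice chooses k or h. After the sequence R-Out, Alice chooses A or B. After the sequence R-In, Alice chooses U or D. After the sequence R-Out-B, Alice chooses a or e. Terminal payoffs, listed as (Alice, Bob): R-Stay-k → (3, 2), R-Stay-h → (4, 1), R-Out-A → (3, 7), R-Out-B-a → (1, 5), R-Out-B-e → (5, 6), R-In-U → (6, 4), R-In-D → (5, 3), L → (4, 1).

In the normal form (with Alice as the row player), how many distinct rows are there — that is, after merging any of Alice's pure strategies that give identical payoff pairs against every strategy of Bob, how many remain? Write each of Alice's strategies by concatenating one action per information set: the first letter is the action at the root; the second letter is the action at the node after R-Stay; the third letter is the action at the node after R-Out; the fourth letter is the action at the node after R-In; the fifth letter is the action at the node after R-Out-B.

Alice has 32 pure strategies: RkAUa, RkAUe, RkADa, RkADe, RkBUa, RkBUe, RkBDa, RkBDe, RhAUa, RhAUe, RhADa, RhADe, RhBUa, RhBUe, RhBDa, RhBDe, LkAUa, LkAUe, LkADa, LkADe, LkBUa, LkBUe, LkBDa, LkBDe, LhAUa, LhAUe, LhADa, LhADe, LhBUa, LhBUe, LhBDa, LhBDe. Columns: Stay, Out, In.
{RkAUa, RkAUe} → row (3,2) (3,7) (6,4)
{RkADa, RkADe} → row (3,2) (3,7) (5,3)
{RkBUa} → row (3,2) (1,5) (6,4)
{RkBUe} → row (3,2) (5,6) (6,4)
{RkBDa} → row (3,2) (1,5) (5,3)
{RkBDe} → row (3,2) (5,6) (5,3)
{RhAUa, RhAUe} → row (4,1) (3,7) (6,4)
{RhADa, RhADe} → row (4,1) (3,7) (5,3)
{RhBUa} → row (4,1) (1,5) (6,4)
{RhBUe} → row (4,1) (5,6) (6,4)
{RhBDa} → row (4,1) (1,5) (5,3)
{RhBDe} → row (4,1) (5,6) (5,3)
{LkAUa, LkAUe, LkADa, LkADe, LkBUa, LkBUe, LkBDa, LkBDe, LhAUa, LhAUe, LhADa, LhADe, LhBUa, LhBUe, LhBDa, LhBDe} → row (4,1) (4,1) (4,1)
That's 13 distinct rows out of 32 strategies.

13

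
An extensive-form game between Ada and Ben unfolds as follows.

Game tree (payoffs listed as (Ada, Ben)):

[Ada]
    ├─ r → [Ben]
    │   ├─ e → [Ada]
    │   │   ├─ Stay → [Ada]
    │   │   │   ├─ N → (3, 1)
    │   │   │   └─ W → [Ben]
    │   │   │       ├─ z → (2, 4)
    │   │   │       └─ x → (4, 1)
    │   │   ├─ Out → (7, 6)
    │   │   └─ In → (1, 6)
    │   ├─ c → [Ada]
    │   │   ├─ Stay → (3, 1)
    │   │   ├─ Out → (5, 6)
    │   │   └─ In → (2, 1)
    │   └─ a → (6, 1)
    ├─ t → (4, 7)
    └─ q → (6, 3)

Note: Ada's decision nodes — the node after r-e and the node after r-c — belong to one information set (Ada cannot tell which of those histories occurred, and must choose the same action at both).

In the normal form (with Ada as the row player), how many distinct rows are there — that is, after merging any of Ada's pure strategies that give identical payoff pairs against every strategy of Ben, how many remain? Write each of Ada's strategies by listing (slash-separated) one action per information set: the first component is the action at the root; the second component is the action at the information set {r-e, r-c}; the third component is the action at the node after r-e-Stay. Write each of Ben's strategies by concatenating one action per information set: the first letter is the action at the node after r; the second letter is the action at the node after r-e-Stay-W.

Ada has 18 pure strategies: r/Stay/N, r/Stay/W, r/Out/N, r/Out/W, r/In/N, r/In/W, t/Stay/N, t/Stay/W, t/Out/N, t/Out/W, t/In/N, t/In/W, q/Stay/N, q/Stay/W, q/Out/N, q/Out/W, q/In/N, q/In/W. Columns: ez, ex, cz, cx, az, ax.
{r/Stay/N} → row (3,1) (3,1) (3,1) (3,1) (6,1) (6,1)
{r/Stay/W} → row (2,4) (4,1) (3,1) (3,1) (6,1) (6,1)
{r/Out/N, r/Out/W} → row (7,6) (7,6) (5,6) (5,6) (6,1) (6,1)
{r/In/N, r/In/W} → row (1,6) (1,6) (2,1) (2,1) (6,1) (6,1)
{t/Stay/N, t/Stay/W, t/Out/N, t/Out/W, t/In/N, t/In/W} → row (4,7) (4,7) (4,7) (4,7) (4,7) (4,7)
{q/Stay/N, q/Stay/W, q/Out/N, q/Out/W, q/In/N, q/In/W} → row (6,3) (6,3) (6,3) (6,3) (6,3) (6,3)
That's 6 distinct rows out of 18 strategies.

6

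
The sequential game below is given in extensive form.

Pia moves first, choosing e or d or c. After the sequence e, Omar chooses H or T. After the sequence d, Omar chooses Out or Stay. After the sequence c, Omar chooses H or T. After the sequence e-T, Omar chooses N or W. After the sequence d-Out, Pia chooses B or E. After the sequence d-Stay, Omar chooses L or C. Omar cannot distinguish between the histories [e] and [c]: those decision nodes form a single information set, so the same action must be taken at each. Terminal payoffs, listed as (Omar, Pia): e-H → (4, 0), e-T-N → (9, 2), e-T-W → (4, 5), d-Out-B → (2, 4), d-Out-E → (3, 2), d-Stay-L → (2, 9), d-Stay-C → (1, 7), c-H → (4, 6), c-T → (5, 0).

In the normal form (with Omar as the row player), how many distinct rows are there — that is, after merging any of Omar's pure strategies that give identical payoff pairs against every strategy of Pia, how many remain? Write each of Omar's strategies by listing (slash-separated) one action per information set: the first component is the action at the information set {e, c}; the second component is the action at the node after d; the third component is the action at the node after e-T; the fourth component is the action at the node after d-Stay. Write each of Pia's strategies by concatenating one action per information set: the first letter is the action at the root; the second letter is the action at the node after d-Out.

Omar has 16 pure strategies: H/Out/N/L, H/Out/N/C, H/Out/W/L, H/Out/W/C, H/Stay/N/L, H/Stay/N/C, H/Stay/W/L, H/Stay/W/C, T/Out/N/L, T/Out/N/C, T/Out/W/L, T/Out/W/C, T/Stay/N/L, T/Stay/N/C, T/Stay/W/L, T/Stay/W/C. Columns: eB, eE, dB, dE, cB, cE.
{H/Out/N/L, H/Out/N/C, H/Out/W/L, H/Out/W/C} → row (4,0) (4,0) (2,4) (3,2) (4,6) (4,6)
{H/Stay/N/L, H/Stay/W/L} → row (4,0) (4,0) (2,9) (2,9) (4,6) (4,6)
{H/Stay/N/C, H/Stay/W/C} → row (4,0) (4,0) (1,7) (1,7) (4,6) (4,6)
{T/Out/N/L, T/Out/N/C} → row (9,2) (9,2) (2,4) (3,2) (5,0) (5,0)
{T/Out/W/L, T/Out/W/C} → row (4,5) (4,5) (2,4) (3,2) (5,0) (5,0)
{T/Stay/N/L} → row (9,2) (9,2) (2,9) (2,9) (5,0) (5,0)
{T/Stay/N/C} → row (9,2) (9,2) (1,7) (1,7) (5,0) (5,0)
{T/Stay/W/L} → row (4,5) (4,5) (2,9) (2,9) (5,0) (5,0)
{T/Stay/W/C} → row (4,5) (4,5) (1,7) (1,7) (5,0) (5,0)
That's 9 distinct rows out of 16 strategies.

9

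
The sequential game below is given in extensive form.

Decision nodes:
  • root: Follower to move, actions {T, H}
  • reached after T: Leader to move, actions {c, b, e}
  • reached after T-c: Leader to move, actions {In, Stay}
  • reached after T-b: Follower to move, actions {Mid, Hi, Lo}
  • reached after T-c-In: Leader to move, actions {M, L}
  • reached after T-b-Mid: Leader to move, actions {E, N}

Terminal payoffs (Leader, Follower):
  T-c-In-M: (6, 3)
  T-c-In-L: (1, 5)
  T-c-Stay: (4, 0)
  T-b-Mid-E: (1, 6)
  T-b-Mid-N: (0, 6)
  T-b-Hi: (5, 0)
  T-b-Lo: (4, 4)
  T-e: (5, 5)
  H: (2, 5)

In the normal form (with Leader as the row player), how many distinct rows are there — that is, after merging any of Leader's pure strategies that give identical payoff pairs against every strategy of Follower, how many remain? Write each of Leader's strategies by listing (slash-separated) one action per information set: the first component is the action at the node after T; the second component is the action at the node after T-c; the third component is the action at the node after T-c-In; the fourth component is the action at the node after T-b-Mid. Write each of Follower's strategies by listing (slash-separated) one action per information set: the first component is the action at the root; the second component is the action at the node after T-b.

6

Leader has 24 pure strategies: c/In/M/E, c/In/M/N, c/In/L/E, c/In/L/N, c/Stay/M/E, c/Stay/M/N, c/Stay/L/E, c/Stay/L/N, b/In/M/E, b/In/M/N, b/In/L/E, b/In/L/N, b/Stay/M/E, b/Stay/M/N, b/Stay/L/E, b/Stay/L/N, e/In/M/E, e/In/M/N, e/In/L/E, e/In/L/N, e/Stay/M/E, e/Stay/M/N, e/Stay/L/E, e/Stay/L/N. Columns: T/Mid, T/Hi, T/Lo, H/Mid, H/Hi, H/Lo.
{c/In/M/E, c/In/M/N} → row (6,3) (6,3) (6,3) (2,5) (2,5) (2,5)
{c/In/L/E, c/In/L/N} → row (1,5) (1,5) (1,5) (2,5) (2,5) (2,5)
{c/Stay/M/E, c/Stay/M/N, c/Stay/L/E, c/Stay/L/N} → row (4,0) (4,0) (4,0) (2,5) (2,5) (2,5)
{b/In/M/E, b/In/L/E, b/Stay/M/E, b/Stay/L/E} → row (1,6) (5,0) (4,4) (2,5) (2,5) (2,5)
{b/In/M/N, b/In/L/N, b/Stay/M/N, b/Stay/L/N} → row (0,6) (5,0) (4,4) (2,5) (2,5) (2,5)
{e/In/M/E, e/In/M/N, e/In/L/E, e/In/L/N, e/Stay/M/E, e/Stay/M/N, e/Stay/L/E, e/Stay/L/N} → row (5,5) (5,5) (5,5) (2,5) (2,5) (2,5)
That's 6 distinct rows out of 24 strategies.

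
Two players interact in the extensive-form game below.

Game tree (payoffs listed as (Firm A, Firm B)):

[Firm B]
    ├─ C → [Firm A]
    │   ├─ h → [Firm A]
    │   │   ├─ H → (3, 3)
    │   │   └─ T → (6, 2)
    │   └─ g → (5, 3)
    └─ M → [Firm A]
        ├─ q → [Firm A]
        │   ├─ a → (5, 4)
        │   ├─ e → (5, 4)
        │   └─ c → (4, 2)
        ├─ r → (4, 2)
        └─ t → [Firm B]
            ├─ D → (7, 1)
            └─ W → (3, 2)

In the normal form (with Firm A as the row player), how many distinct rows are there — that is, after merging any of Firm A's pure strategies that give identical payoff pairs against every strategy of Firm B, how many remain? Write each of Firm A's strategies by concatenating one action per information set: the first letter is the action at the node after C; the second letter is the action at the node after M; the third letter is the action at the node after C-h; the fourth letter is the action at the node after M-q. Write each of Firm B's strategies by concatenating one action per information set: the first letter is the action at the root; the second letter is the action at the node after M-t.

9

Firm A has 36 pure strategies: hqHa, hqHe, hqHc, hqTa, hqTe, hqTc, hrHa, hrHe, hrHc, hrTa, hrTe, hrTc, htHa, htHe, htHc, htTa, htTe, htTc, gqHa, gqHe, gqHc, gqTa, gqTe, gqTc, grHa, grHe, grHc, grTa, grTe, grTc, gtHa, gtHe, gtHc, gtTa, gtTe, gtTc. Columns: CD, CW, MD, MW.
{hqHa, hqHe} → row (3,3) (3,3) (5,4) (5,4)
{hqHc, hrHa, hrHe, hrHc} → row (3,3) (3,3) (4,2) (4,2)
{hqTa, hqTe} → row (6,2) (6,2) (5,4) (5,4)
{hqTc, hrTa, hrTe, hrTc} → row (6,2) (6,2) (4,2) (4,2)
{htHa, htHe, htHc} → row (3,3) (3,3) (7,1) (3,2)
{htTa, htTe, htTc} → row (6,2) (6,2) (7,1) (3,2)
{gqHa, gqHe, gqTa, gqTe} → row (5,3) (5,3) (5,4) (5,4)
{gqHc, gqTc, grHa, grHe, grHc, grTa, grTe, grTc} → row (5,3) (5,3) (4,2) (4,2)
{gtHa, gtHe, gtHc, gtTa, gtTe, gtTc} → row (5,3) (5,3) (7,1) (3,2)
That's 9 distinct rows out of 36 strategies.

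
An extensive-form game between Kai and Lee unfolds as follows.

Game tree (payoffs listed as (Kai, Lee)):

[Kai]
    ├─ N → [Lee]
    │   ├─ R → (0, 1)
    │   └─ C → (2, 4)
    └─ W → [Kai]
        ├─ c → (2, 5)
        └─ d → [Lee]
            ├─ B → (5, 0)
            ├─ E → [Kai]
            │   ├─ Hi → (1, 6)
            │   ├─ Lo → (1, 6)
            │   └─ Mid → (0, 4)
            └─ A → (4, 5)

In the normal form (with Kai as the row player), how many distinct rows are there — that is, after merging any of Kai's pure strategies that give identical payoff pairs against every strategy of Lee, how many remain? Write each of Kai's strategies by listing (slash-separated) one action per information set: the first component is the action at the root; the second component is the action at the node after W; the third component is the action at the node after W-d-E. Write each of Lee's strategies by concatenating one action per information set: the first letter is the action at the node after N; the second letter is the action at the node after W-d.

4

Kai has 12 pure strategies: N/c/Hi, N/c/Lo, N/c/Mid, N/d/Hi, N/d/Lo, N/d/Mid, W/c/Hi, W/c/Lo, W/c/Mid, W/d/Hi, W/d/Lo, W/d/Mid. Columns: RB, RE, RA, CB, CE, CA.
{N/c/Hi, N/c/Lo, N/c/Mid, N/d/Hi, N/d/Lo, N/d/Mid} → row (0,1) (0,1) (0,1) (2,4) (2,4) (2,4)
{W/c/Hi, W/c/Lo, W/c/Mid} → row (2,5) (2,5) (2,5) (2,5) (2,5) (2,5)
{W/d/Hi, W/d/Lo} → row (5,0) (1,6) (4,5) (5,0) (1,6) (4,5)
{W/d/Mid} → row (5,0) (0,4) (4,5) (5,0) (0,4) (4,5)
That's 4 distinct rows out of 12 strategies.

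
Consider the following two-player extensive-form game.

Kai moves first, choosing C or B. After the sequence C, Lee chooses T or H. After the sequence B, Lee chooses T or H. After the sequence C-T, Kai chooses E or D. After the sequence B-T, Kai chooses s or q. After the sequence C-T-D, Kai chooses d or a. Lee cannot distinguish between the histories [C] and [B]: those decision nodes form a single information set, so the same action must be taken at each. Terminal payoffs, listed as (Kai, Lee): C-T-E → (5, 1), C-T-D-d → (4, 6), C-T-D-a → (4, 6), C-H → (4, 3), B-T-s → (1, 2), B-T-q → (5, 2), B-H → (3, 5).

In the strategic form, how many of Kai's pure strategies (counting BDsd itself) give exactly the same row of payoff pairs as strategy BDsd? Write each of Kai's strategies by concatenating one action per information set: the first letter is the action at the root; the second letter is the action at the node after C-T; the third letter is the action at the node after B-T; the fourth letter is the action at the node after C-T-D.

4

Row for BDsd (columns T, H): (1,2) (3,5).
Under BDsd, Kai's choice at the node after C-T and at the node after C-T-D can never be reached regardless of what Lee does, so varying those choices leaves every outcome unchanged.
Holding the reachable choices fixed and varying the unreachable ones freely already gives 2 × 2 = 4 equivalent strategies.
No other strategy reproduces this row, so those 4 are the full class: BEsd, BEsa, BDsd, BDsa.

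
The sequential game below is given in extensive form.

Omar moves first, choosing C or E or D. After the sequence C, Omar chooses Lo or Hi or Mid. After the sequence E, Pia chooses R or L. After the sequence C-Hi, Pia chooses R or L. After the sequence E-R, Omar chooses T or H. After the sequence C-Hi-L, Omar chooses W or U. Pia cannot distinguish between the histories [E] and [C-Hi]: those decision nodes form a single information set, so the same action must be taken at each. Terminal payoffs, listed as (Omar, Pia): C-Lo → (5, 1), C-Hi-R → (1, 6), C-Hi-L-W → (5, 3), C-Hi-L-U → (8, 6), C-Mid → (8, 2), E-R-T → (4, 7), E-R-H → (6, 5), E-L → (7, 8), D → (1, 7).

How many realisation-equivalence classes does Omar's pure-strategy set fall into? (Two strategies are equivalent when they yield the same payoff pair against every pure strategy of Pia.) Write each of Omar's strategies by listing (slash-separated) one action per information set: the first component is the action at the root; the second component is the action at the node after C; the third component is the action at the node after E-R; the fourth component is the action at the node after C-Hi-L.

Omar has 36 pure strategies: C/Lo/T/W, C/Lo/T/U, C/Lo/H/W, C/Lo/H/U, C/Hi/T/W, C/Hi/T/U, C/Hi/H/W, C/Hi/H/U, C/Mid/T/W, C/Mid/T/U, C/Mid/H/W, C/Mid/H/U, E/Lo/T/W, E/Lo/T/U, E/Lo/H/W, E/Lo/H/U, E/Hi/T/W, E/Hi/T/U, E/Hi/H/W, E/Hi/H/U, E/Mid/T/W, E/Mid/T/U, E/Mid/H/W, E/Mid/H/U, D/Lo/T/W, D/Lo/T/U, D/Lo/H/W, D/Lo/H/U, D/Hi/T/W, D/Hi/T/U, D/Hi/H/W, D/Hi/H/U, D/Mid/T/W, D/Mid/T/U, D/Mid/H/W, D/Mid/H/U. Columns: R, L.
{C/Lo/T/W, C/Lo/T/U, C/Lo/H/W, C/Lo/H/U} → row (5,1) (5,1)
{C/Hi/T/W, C/Hi/H/W} → row (1,6) (5,3)
{C/Hi/T/U, C/Hi/H/U} → row (1,6) (8,6)
{C/Mid/T/W, C/Mid/T/U, C/Mid/H/W, C/Mid/H/U} → row (8,2) (8,2)
{E/Lo/T/W, E/Lo/T/U, E/Hi/T/W, E/Hi/T/U, E/Mid/T/W, E/Mid/T/U} → row (4,7) (7,8)
{E/Lo/H/W, E/Lo/H/U, E/Hi/H/W, E/Hi/H/U, E/Mid/H/W, E/Mid/H/U} → row (6,5) (7,8)
{D/Lo/T/W, D/Lo/T/U, D/Lo/H/W, D/Lo/H/U, D/Hi/T/W, D/Hi/T/U, D/Hi/H/W, D/Hi/H/U, D/Mid/T/W, D/Mid/T/U, D/Mid/H/W, D/Mid/H/U} → row (1,7) (1,7)
That's 7 distinct rows out of 36 strategies.

7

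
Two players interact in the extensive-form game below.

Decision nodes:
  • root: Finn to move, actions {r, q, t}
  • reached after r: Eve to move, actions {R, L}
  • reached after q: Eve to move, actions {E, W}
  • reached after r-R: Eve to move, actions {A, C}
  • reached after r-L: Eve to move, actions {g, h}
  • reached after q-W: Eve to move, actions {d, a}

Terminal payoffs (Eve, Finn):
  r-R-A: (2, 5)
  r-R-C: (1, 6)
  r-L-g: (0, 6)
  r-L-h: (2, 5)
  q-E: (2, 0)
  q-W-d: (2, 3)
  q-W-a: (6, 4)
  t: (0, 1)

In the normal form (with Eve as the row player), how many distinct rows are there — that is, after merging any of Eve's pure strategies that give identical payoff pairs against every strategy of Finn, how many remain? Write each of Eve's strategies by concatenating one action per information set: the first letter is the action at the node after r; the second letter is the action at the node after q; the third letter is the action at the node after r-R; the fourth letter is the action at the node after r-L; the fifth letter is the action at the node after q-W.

Eve has 32 pure strategies: REAgd, REAga, REAhd, REAha, RECgd, RECga, REChd, RECha, RWAgd, RWAga, RWAhd, RWAha, RWCgd, RWCga, RWChd, RWCha, LEAgd, LEAga, LEAhd, LEAha, LECgd, LECga, LEChd, LECha, LWAgd, LWAga, LWAhd, LWAha, LWCgd, LWCga, LWChd, LWCha. Columns: r, q, t.
{REAgd, REAga, REAhd, REAha, LEAhd, LEAha, LEChd, LECha} → row (2,5) (2,0) (0,1)
{RECgd, RECga, REChd, RECha} → row (1,6) (2,0) (0,1)
{RWAgd, RWAhd, LWAhd, LWChd} → row (2,5) (2,3) (0,1)
{RWAga, RWAha, LWAha, LWCha} → row (2,5) (6,4) (0,1)
{RWCgd, RWChd} → row (1,6) (2,3) (0,1)
{RWCga, RWCha} → row (1,6) (6,4) (0,1)
{LEAgd, LEAga, LECgd, LECga} → row (0,6) (2,0) (0,1)
{LWAgd, LWCgd} → row (0,6) (2,3) (0,1)
{LWAga, LWCga} → row (0,6) (6,4) (0,1)
That's 9 distinct rows out of 32 strategies.

9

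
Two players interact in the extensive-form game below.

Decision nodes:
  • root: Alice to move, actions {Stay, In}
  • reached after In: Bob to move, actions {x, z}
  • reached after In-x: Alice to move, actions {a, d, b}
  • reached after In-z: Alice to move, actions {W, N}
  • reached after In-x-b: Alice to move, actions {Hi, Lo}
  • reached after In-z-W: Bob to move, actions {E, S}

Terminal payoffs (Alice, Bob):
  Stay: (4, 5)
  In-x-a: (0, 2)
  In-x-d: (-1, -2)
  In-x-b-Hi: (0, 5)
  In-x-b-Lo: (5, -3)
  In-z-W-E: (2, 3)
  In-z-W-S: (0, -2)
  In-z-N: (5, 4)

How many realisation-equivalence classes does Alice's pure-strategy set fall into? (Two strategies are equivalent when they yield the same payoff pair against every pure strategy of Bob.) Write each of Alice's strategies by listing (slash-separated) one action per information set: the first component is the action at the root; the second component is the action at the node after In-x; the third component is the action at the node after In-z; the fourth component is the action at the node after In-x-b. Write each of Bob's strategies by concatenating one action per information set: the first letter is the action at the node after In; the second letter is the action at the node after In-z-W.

Alice has 24 pure strategies: Stay/a/W/Hi, Stay/a/W/Lo, Stay/a/N/Hi, Stay/a/N/Lo, Stay/d/W/Hi, Stay/d/W/Lo, Stay/d/N/Hi, Stay/d/N/Lo, Stay/b/W/Hi, Stay/b/W/Lo, Stay/b/N/Hi, Stay/b/N/Lo, In/a/W/Hi, In/a/W/Lo, In/a/N/Hi, In/a/N/Lo, In/d/W/Hi, In/d/W/Lo, In/d/N/Hi, In/d/N/Lo, In/b/W/Hi, In/b/W/Lo, In/b/N/Hi, In/b/N/Lo. Columns: xE, xS, zE, zS.
{Stay/a/W/Hi, Stay/a/W/Lo, Stay/a/N/Hi, Stay/a/N/Lo, Stay/d/W/Hi, Stay/d/W/Lo, Stay/d/N/Hi, Stay/d/N/Lo, Stay/b/W/Hi, Stay/b/W/Lo, Stay/b/N/Hi, Stay/b/N/Lo} → row (4,5) (4,5) (4,5) (4,5)
{In/a/W/Hi, In/a/W/Lo} → row (0,2) (0,2) (2,3) (0,-2)
{In/a/N/Hi, In/a/N/Lo} → row (0,2) (0,2) (5,4) (5,4)
{In/d/W/Hi, In/d/W/Lo} → row (-1,-2) (-1,-2) (2,3) (0,-2)
{In/d/N/Hi, In/d/N/Lo} → row (-1,-2) (-1,-2) (5,4) (5,4)
{In/b/W/Hi} → row (0,5) (0,5) (2,3) (0,-2)
{In/b/W/Lo} → row (5,-3) (5,-3) (2,3) (0,-2)
{In/b/N/Hi} → row (0,5) (0,5) (5,4) (5,4)
{In/b/N/Lo} → row (5,-3) (5,-3) (5,4) (5,4)
That's 9 distinct rows out of 24 strategies.

9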